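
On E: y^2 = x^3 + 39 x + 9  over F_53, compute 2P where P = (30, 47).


Doubling: s = (3 x1^2 + a) / (2 y1)
s = (3*30^2 + 39) / (2*47) mod 53 = 50
x3 = s^2 - 2 x1 mod 53 = 50^2 - 2*30 = 2
y3 = s (x1 - x3) - y1 mod 53 = 50 * (30 - 2) - 47 = 28

2P = (2, 28)


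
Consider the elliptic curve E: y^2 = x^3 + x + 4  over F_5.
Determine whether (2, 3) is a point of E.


Check whether y^2 = x^3 + 1 x + 4 (mod 5) for (x, y) = (2, 3).
LHS: y^2 = 3^2 mod 5 = 4
RHS: x^3 + 1 x + 4 = 2^3 + 1*2 + 4 mod 5 = 4
LHS = RHS

Yes, on the curve


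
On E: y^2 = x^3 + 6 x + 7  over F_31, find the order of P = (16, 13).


Compute successive multiples of P until we hit O:
  1P = (16, 13)
  2P = (4, 8)
  3P = (20, 6)
  4P = (0, 21)
  5P = (23, 6)
  6P = (24, 26)
  7P = (29, 24)
  8P = (19, 25)
  ... (continuing to 20P)
  20P = O

ord(P) = 20


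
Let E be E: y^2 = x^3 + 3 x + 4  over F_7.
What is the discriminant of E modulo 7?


4 a^3 + 27 b^2 = 4*3^3 + 27*4^2 = 108 + 432 = 540
Delta = -16 * (540) = -8640
Delta mod 7 = 5

Delta = 5 (mod 7)


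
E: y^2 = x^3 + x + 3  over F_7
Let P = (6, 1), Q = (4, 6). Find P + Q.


P != Q, so use the chord formula.
s = (y2 - y1) / (x2 - x1) = (5) / (5) mod 7 = 1
x3 = s^2 - x1 - x2 mod 7 = 1^2 - 6 - 4 = 5
y3 = s (x1 - x3) - y1 mod 7 = 1 * (6 - 5) - 1 = 0

P + Q = (5, 0)


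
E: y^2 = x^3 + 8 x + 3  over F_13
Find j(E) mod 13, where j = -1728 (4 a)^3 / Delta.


Delta = -16(4 a^3 + 27 b^2) mod 13 = 4
-1728 * (4 a)^3 = -1728 * (4*8)^3 mod 13 = 8
j = 8 * 4^(-1) mod 13 = 2

j = 2 (mod 13)


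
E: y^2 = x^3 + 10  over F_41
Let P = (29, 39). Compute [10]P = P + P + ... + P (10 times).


k = 10 = 1010_2 (binary, LSB first: 0101)
Double-and-add from P = (29, 39):
  bit 0 = 0: acc unchanged = O
  bit 1 = 1: acc = O + (3, 23) = (3, 23)
  bit 2 = 0: acc unchanged = (3, 23)
  bit 3 = 1: acc = (3, 23) + (21, 13) = (33, 21)

10P = (33, 21)


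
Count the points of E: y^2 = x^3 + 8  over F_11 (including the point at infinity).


For each x in F_11, count y with y^2 = x^3 + 0 x + 8 mod 11:
  x = 1: RHS = 9, y in [3, 8]  -> 2 point(s)
  x = 2: RHS = 5, y in [4, 7]  -> 2 point(s)
  x = 5: RHS = 1, y in [1, 10]  -> 2 point(s)
  x = 6: RHS = 4, y in [2, 9]  -> 2 point(s)
  x = 8: RHS = 3, y in [5, 6]  -> 2 point(s)
  x = 9: RHS = 0, y in [0]  -> 1 point(s)
Affine points: 11. Add the point at infinity: total = 12.

#E(F_11) = 12


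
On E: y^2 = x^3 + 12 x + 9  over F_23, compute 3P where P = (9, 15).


k = 3 = 11_2 (binary, LSB first: 11)
Double-and-add from P = (9, 15):
  bit 0 = 1: acc = O + (9, 15) = (9, 15)
  bit 1 = 1: acc = (9, 15) + (14, 0) = (9, 8)

3P = (9, 8)


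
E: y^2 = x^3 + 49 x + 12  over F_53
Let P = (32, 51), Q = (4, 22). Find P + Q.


P != Q, so use the chord formula.
s = (y2 - y1) / (x2 - x1) = (24) / (25) mod 53 = 37
x3 = s^2 - x1 - x2 mod 53 = 37^2 - 32 - 4 = 8
y3 = s (x1 - x3) - y1 mod 53 = 37 * (32 - 8) - 51 = 42

P + Q = (8, 42)


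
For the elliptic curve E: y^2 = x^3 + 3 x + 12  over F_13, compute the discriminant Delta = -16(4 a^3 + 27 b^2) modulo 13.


4 a^3 + 27 b^2 = 4*3^3 + 27*12^2 = 108 + 3888 = 3996
Delta = -16 * (3996) = -63936
Delta mod 13 = 11

Delta = 11 (mod 13)


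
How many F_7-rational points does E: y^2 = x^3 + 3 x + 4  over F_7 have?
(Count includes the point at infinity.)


For each x in F_7, count y with y^2 = x^3 + 3 x + 4 mod 7:
  x = 0: RHS = 4, y in [2, 5]  -> 2 point(s)
  x = 1: RHS = 1, y in [1, 6]  -> 2 point(s)
  x = 2: RHS = 4, y in [2, 5]  -> 2 point(s)
  x = 5: RHS = 4, y in [2, 5]  -> 2 point(s)
  x = 6: RHS = 0, y in [0]  -> 1 point(s)
Affine points: 9. Add the point at infinity: total = 10.

#E(F_7) = 10


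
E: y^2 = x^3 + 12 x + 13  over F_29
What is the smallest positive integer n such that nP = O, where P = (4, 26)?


Compute successive multiples of P until we hit O:
  1P = (4, 26)
  2P = (5, 13)
  3P = (15, 1)
  4P = (19, 16)
  5P = (0, 10)
  6P = (12, 0)
  7P = (0, 19)
  8P = (19, 13)
  ... (continuing to 12P)
  12P = O

ord(P) = 12


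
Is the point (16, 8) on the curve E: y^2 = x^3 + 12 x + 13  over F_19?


Check whether y^2 = x^3 + 12 x + 13 (mod 19) for (x, y) = (16, 8).
LHS: y^2 = 8^2 mod 19 = 7
RHS: x^3 + 12 x + 13 = 16^3 + 12*16 + 13 mod 19 = 7
LHS = RHS

Yes, on the curve


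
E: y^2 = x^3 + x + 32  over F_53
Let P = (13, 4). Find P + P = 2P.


Doubling: s = (3 x1^2 + a) / (2 y1)
s = (3*13^2 + 1) / (2*4) mod 53 = 37
x3 = s^2 - 2 x1 mod 53 = 37^2 - 2*13 = 18
y3 = s (x1 - x3) - y1 mod 53 = 37 * (13 - 18) - 4 = 23

2P = (18, 23)


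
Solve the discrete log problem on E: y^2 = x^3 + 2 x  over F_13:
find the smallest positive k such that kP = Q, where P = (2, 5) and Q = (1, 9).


Enumerate multiples of P until we hit Q = (1, 9):
  1P = (2, 5)
  2P = (12, 7)
  3P = (11, 1)
  4P = (1, 9)
Match found at i = 4.

k = 4


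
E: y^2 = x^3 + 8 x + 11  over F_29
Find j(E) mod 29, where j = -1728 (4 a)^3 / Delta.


Delta = -16(4 a^3 + 27 b^2) mod 29 = 17
-1728 * (4 a)^3 = -1728 * (4*8)^3 mod 29 = 5
j = 5 * 17^(-1) mod 29 = 2

j = 2 (mod 29)


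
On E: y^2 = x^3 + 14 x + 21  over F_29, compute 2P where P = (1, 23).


Doubling: s = (3 x1^2 + a) / (2 y1)
s = (3*1^2 + 14) / (2*23) mod 29 = 1
x3 = s^2 - 2 x1 mod 29 = 1^2 - 2*1 = 28
y3 = s (x1 - x3) - y1 mod 29 = 1 * (1 - 28) - 23 = 8

2P = (28, 8)


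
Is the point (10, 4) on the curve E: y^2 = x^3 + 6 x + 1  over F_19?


Check whether y^2 = x^3 + 6 x + 1 (mod 19) for (x, y) = (10, 4).
LHS: y^2 = 4^2 mod 19 = 16
RHS: x^3 + 6 x + 1 = 10^3 + 6*10 + 1 mod 19 = 16
LHS = RHS

Yes, on the curve


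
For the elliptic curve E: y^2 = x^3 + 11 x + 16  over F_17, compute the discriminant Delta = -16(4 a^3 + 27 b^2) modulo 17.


4 a^3 + 27 b^2 = 4*11^3 + 27*16^2 = 5324 + 6912 = 12236
Delta = -16 * (12236) = -195776
Delta mod 17 = 13

Delta = 13 (mod 17)


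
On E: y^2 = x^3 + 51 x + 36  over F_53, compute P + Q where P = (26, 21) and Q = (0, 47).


P != Q, so use the chord formula.
s = (y2 - y1) / (x2 - x1) = (26) / (27) mod 53 = 52
x3 = s^2 - x1 - x2 mod 53 = 52^2 - 26 - 0 = 28
y3 = s (x1 - x3) - y1 mod 53 = 52 * (26 - 28) - 21 = 34

P + Q = (28, 34)


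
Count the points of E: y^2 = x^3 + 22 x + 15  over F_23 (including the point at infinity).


For each x in F_23, count y with y^2 = x^3 + 22 x + 15 mod 23:
  x = 3: RHS = 16, y in [4, 19]  -> 2 point(s)
  x = 4: RHS = 6, y in [11, 12]  -> 2 point(s)
  x = 6: RHS = 18, y in [8, 15]  -> 2 point(s)
  x = 7: RHS = 6, y in [11, 12]  -> 2 point(s)
  x = 8: RHS = 13, y in [6, 17]  -> 2 point(s)
  x = 10: RHS = 16, y in [4, 19]  -> 2 point(s)
  x = 11: RHS = 1, y in [1, 22]  -> 2 point(s)
  x = 12: RHS = 6, y in [11, 12]  -> 2 point(s)
  x = 14: RHS = 8, y in [10, 13]  -> 2 point(s)
  x = 16: RHS = 1, y in [1, 22]  -> 2 point(s)
  x = 17: RHS = 12, y in [9, 14]  -> 2 point(s)
  x = 19: RHS = 1, y in [1, 22]  -> 2 point(s)
  x = 21: RHS = 9, y in [3, 20]  -> 2 point(s)
Affine points: 26. Add the point at infinity: total = 27.

#E(F_23) = 27


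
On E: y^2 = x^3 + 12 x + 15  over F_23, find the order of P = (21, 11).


Compute successive multiples of P until we hit O:
  1P = (21, 11)
  2P = (5, 19)
  3P = (3, 3)
  4P = (8, 5)
  5P = (10, 10)
  6P = (19, 8)
  7P = (14, 11)
  8P = (11, 12)
  ... (continuing to 33P)
  33P = O

ord(P) = 33


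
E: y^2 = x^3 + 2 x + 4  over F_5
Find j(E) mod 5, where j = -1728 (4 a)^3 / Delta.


Delta = -16(4 a^3 + 27 b^2) mod 5 = 1
-1728 * (4 a)^3 = -1728 * (4*2)^3 mod 5 = 4
j = 4 * 1^(-1) mod 5 = 4

j = 4 (mod 5)


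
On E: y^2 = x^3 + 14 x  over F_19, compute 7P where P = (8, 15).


k = 7 = 111_2 (binary, LSB first: 111)
Double-and-add from P = (8, 15):
  bit 0 = 1: acc = O + (8, 15) = (8, 15)
  bit 1 = 1: acc = (8, 15) + (7, 2) = (2, 6)
  bit 2 = 1: acc = (2, 6) + (16, 11) = (2, 13)

7P = (2, 13)


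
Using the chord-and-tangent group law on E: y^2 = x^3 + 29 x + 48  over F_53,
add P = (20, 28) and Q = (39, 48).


P != Q, so use the chord formula.
s = (y2 - y1) / (x2 - x1) = (20) / (19) mod 53 = 15
x3 = s^2 - x1 - x2 mod 53 = 15^2 - 20 - 39 = 7
y3 = s (x1 - x3) - y1 mod 53 = 15 * (20 - 7) - 28 = 8

P + Q = (7, 8)


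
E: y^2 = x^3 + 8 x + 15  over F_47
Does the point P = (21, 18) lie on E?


Check whether y^2 = x^3 + 8 x + 15 (mod 47) for (x, y) = (21, 18).
LHS: y^2 = 18^2 mod 47 = 42
RHS: x^3 + 8 x + 15 = 21^3 + 8*21 + 15 mod 47 = 44
LHS != RHS

No, not on the curve


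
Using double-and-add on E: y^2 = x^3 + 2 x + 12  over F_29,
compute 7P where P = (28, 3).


k = 7 = 111_2 (binary, LSB first: 111)
Double-and-add from P = (28, 3):
  bit 0 = 1: acc = O + (28, 3) = (28, 3)
  bit 1 = 1: acc = (28, 3) + (18, 15) = (3, 25)
  bit 2 = 1: acc = (3, 25) + (21, 21) = (14, 0)

7P = (14, 0)


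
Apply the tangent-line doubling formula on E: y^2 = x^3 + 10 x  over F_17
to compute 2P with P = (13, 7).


Doubling: s = (3 x1^2 + a) / (2 y1)
s = (3*13^2 + 10) / (2*7) mod 17 = 9
x3 = s^2 - 2 x1 mod 17 = 9^2 - 2*13 = 4
y3 = s (x1 - x3) - y1 mod 17 = 9 * (13 - 4) - 7 = 6

2P = (4, 6)


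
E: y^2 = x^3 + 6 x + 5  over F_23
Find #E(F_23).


For each x in F_23, count y with y^2 = x^3 + 6 x + 5 mod 23:
  x = 1: RHS = 12, y in [9, 14]  -> 2 point(s)
  x = 2: RHS = 2, y in [5, 18]  -> 2 point(s)
  x = 3: RHS = 4, y in [2, 21]  -> 2 point(s)
  x = 4: RHS = 1, y in [1, 22]  -> 2 point(s)
  x = 6: RHS = 4, y in [2, 21]  -> 2 point(s)
  x = 8: RHS = 13, y in [6, 17]  -> 2 point(s)
  x = 9: RHS = 6, y in [11, 12]  -> 2 point(s)
  x = 13: RHS = 3, y in [7, 16]  -> 2 point(s)
  x = 14: RHS = 4, y in [2, 21]  -> 2 point(s)
  x = 17: RHS = 6, y in [11, 12]  -> 2 point(s)
  x = 19: RHS = 9, y in [3, 20]  -> 2 point(s)
  x = 20: RHS = 6, y in [11, 12]  -> 2 point(s)
  x = 21: RHS = 8, y in [10, 13]  -> 2 point(s)
Affine points: 26. Add the point at infinity: total = 27.

#E(F_23) = 27


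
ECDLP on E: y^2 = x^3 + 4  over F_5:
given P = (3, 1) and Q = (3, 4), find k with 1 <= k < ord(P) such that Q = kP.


Enumerate multiples of P until we hit Q = (3, 4):
  1P = (3, 1)
  2P = (0, 2)
  3P = (1, 0)
  4P = (0, 3)
  5P = (3, 4)
Match found at i = 5.

k = 5


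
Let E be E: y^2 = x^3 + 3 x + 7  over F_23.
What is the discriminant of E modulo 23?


4 a^3 + 27 b^2 = 4*3^3 + 27*7^2 = 108 + 1323 = 1431
Delta = -16 * (1431) = -22896
Delta mod 23 = 12

Delta = 12 (mod 23)


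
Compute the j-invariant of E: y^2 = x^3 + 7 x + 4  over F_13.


Delta = -16(4 a^3 + 27 b^2) mod 13 = 9
-1728 * (4 a)^3 = -1728 * (4*7)^3 mod 13 = 8
j = 8 * 9^(-1) mod 13 = 11

j = 11 (mod 13)


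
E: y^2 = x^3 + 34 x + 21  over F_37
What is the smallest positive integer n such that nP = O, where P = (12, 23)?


Compute successive multiples of P until we hit O:
  1P = (12, 23)
  2P = (24, 34)
  3P = (17, 31)
  4P = (15, 24)
  5P = (6, 16)
  6P = (7, 26)
  7P = (8, 19)
  8P = (18, 8)
  ... (continuing to 29P)
  29P = O

ord(P) = 29


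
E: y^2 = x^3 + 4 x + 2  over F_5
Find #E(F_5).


For each x in F_5, count y with y^2 = x^3 + 4 x + 2 mod 5:
  x = 3: RHS = 1, y in [1, 4]  -> 2 point(s)
Affine points: 2. Add the point at infinity: total = 3.

#E(F_5) = 3


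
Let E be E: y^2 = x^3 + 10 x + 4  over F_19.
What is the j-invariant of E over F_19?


Delta = -16(4 a^3 + 27 b^2) mod 19 = 15
-1728 * (4 a)^3 = -1728 * (4*10)^3 mod 19 = 8
j = 8 * 15^(-1) mod 19 = 17

j = 17 (mod 19)


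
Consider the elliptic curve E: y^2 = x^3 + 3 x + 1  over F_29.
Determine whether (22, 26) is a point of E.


Check whether y^2 = x^3 + 3 x + 1 (mod 29) for (x, y) = (22, 26).
LHS: y^2 = 26^2 mod 29 = 9
RHS: x^3 + 3 x + 1 = 22^3 + 3*22 + 1 mod 29 = 14
LHS != RHS

No, not on the curve


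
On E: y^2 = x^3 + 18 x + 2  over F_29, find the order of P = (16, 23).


Compute successive multiples of P until we hit O:
  1P = (16, 23)
  2P = (17, 28)
  3P = (21, 10)
  4P = (15, 15)
  5P = (4, 15)
  6P = (3, 5)
  7P = (9, 9)
  8P = (8, 22)
  ... (continuing to 27P)
  27P = O

ord(P) = 27


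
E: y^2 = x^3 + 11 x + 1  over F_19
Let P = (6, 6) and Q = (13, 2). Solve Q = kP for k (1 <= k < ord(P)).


Enumerate multiples of P until we hit Q = (13, 2):
  1P = (6, 6)
  2P = (11, 3)
  3P = (13, 2)
Match found at i = 3.

k = 3


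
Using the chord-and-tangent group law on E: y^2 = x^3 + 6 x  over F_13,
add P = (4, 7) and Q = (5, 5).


P != Q, so use the chord formula.
s = (y2 - y1) / (x2 - x1) = (11) / (1) mod 13 = 11
x3 = s^2 - x1 - x2 mod 13 = 11^2 - 4 - 5 = 8
y3 = s (x1 - x3) - y1 mod 13 = 11 * (4 - 8) - 7 = 1

P + Q = (8, 1)


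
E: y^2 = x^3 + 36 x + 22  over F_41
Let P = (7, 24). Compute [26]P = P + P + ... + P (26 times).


k = 26 = 11010_2 (binary, LSB first: 01011)
Double-and-add from P = (7, 24):
  bit 0 = 0: acc unchanged = O
  bit 1 = 1: acc = O + (26, 24) = (26, 24)
  bit 2 = 0: acc unchanged = (26, 24)
  bit 3 = 1: acc = (26, 24) + (12, 3) = (36, 2)
  bit 4 = 1: acc = (36, 2) + (33, 40) = (14, 20)

26P = (14, 20)


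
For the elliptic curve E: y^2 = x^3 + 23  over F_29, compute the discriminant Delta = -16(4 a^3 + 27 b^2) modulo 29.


4 a^3 + 27 b^2 = 4*0^3 + 27*23^2 = 0 + 14283 = 14283
Delta = -16 * (14283) = -228528
Delta mod 29 = 21

Delta = 21 (mod 29)


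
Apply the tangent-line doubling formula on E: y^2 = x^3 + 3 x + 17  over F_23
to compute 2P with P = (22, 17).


Doubling: s = (3 x1^2 + a) / (2 y1)
s = (3*22^2 + 3) / (2*17) mod 23 = 11
x3 = s^2 - 2 x1 mod 23 = 11^2 - 2*22 = 8
y3 = s (x1 - x3) - y1 mod 23 = 11 * (22 - 8) - 17 = 22

2P = (8, 22)


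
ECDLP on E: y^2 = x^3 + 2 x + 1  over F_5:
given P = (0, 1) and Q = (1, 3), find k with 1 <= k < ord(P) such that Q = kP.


Enumerate multiples of P until we hit Q = (1, 3):
  1P = (0, 1)
  2P = (1, 3)
Match found at i = 2.

k = 2


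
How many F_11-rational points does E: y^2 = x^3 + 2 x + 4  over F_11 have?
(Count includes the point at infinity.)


For each x in F_11, count y with y^2 = x^3 + 2 x + 4 mod 11:
  x = 0: RHS = 4, y in [2, 9]  -> 2 point(s)
  x = 2: RHS = 5, y in [4, 7]  -> 2 point(s)
  x = 3: RHS = 4, y in [2, 9]  -> 2 point(s)
  x = 6: RHS = 1, y in [1, 10]  -> 2 point(s)
  x = 7: RHS = 9, y in [3, 8]  -> 2 point(s)
  x = 8: RHS = 4, y in [2, 9]  -> 2 point(s)
  x = 9: RHS = 3, y in [5, 6]  -> 2 point(s)
  x = 10: RHS = 1, y in [1, 10]  -> 2 point(s)
Affine points: 16. Add the point at infinity: total = 17.

#E(F_11) = 17


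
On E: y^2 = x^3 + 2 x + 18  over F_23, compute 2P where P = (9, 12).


k = 2 = 10_2 (binary, LSB first: 01)
Double-and-add from P = (9, 12):
  bit 0 = 0: acc unchanged = O
  bit 1 = 1: acc = O + (0, 8) = (0, 8)

2P = (0, 8)


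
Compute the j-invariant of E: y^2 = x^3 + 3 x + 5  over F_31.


Delta = -16(4 a^3 + 27 b^2) mod 31 = 27
-1728 * (4 a)^3 = -1728 * (4*3)^3 mod 31 = 29
j = 29 * 27^(-1) mod 31 = 16

j = 16 (mod 31)


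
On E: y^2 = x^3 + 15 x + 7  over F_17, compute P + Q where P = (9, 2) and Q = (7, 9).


P != Q, so use the chord formula.
s = (y2 - y1) / (x2 - x1) = (7) / (15) mod 17 = 5
x3 = s^2 - x1 - x2 mod 17 = 5^2 - 9 - 7 = 9
y3 = s (x1 - x3) - y1 mod 17 = 5 * (9 - 9) - 2 = 15

P + Q = (9, 15)


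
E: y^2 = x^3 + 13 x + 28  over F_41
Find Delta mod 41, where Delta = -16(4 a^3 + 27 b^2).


4 a^3 + 27 b^2 = 4*13^3 + 27*28^2 = 8788 + 21168 = 29956
Delta = -16 * (29956) = -479296
Delta mod 41 = 35

Delta = 35 (mod 41)


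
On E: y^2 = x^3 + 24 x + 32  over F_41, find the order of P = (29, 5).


Compute successive multiples of P until we hit O:
  1P = (29, 5)
  2P = (14, 23)
  3P = (6, 33)
  4P = (15, 35)
  5P = (20, 5)
  6P = (33, 36)
  7P = (16, 24)
  8P = (19, 34)
  ... (continuing to 26P)
  26P = O

ord(P) = 26


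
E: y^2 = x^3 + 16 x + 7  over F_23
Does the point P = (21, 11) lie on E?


Check whether y^2 = x^3 + 16 x + 7 (mod 23) for (x, y) = (21, 11).
LHS: y^2 = 11^2 mod 23 = 6
RHS: x^3 + 16 x + 7 = 21^3 + 16*21 + 7 mod 23 = 13
LHS != RHS

No, not on the curve


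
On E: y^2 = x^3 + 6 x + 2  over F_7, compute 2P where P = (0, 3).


Doubling: s = (3 x1^2 + a) / (2 y1)
s = (3*0^2 + 6) / (2*3) mod 7 = 1
x3 = s^2 - 2 x1 mod 7 = 1^2 - 2*0 = 1
y3 = s (x1 - x3) - y1 mod 7 = 1 * (0 - 1) - 3 = 3

2P = (1, 3)


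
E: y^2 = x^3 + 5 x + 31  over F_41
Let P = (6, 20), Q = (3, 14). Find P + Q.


P != Q, so use the chord formula.
s = (y2 - y1) / (x2 - x1) = (35) / (38) mod 41 = 2
x3 = s^2 - x1 - x2 mod 41 = 2^2 - 6 - 3 = 36
y3 = s (x1 - x3) - y1 mod 41 = 2 * (6 - 36) - 20 = 2

P + Q = (36, 2)


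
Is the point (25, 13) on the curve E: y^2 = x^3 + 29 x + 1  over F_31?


Check whether y^2 = x^3 + 29 x + 1 (mod 31) for (x, y) = (25, 13).
LHS: y^2 = 13^2 mod 31 = 14
RHS: x^3 + 29 x + 1 = 25^3 + 29*25 + 1 mod 31 = 14
LHS = RHS

Yes, on the curve


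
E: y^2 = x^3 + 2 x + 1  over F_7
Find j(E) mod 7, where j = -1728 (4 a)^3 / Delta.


Delta = -16(4 a^3 + 27 b^2) mod 7 = 1
-1728 * (4 a)^3 = -1728 * (4*2)^3 mod 7 = 1
j = 1 * 1^(-1) mod 7 = 1

j = 1 (mod 7)


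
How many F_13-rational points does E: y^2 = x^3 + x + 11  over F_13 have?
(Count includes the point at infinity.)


For each x in F_13, count y with y^2 = x^3 + 1 x + 11 mod 13:
  x = 1: RHS = 0, y in [0]  -> 1 point(s)
  x = 4: RHS = 1, y in [1, 12]  -> 2 point(s)
  x = 6: RHS = 12, y in [5, 8]  -> 2 point(s)
  x = 7: RHS = 10, y in [6, 7]  -> 2 point(s)
  x = 11: RHS = 1, y in [1, 12]  -> 2 point(s)
  x = 12: RHS = 9, y in [3, 10]  -> 2 point(s)
Affine points: 11. Add the point at infinity: total = 12.

#E(F_13) = 12


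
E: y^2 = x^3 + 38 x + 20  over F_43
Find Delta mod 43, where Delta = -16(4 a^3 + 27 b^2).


4 a^3 + 27 b^2 = 4*38^3 + 27*20^2 = 219488 + 10800 = 230288
Delta = -16 * (230288) = -3684608
Delta mod 43 = 19

Delta = 19 (mod 43)


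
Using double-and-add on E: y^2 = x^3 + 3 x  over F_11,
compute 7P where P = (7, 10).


k = 7 = 111_2 (binary, LSB first: 111)
Double-and-add from P = (7, 10):
  bit 0 = 1: acc = O + (7, 10) = (7, 10)
  bit 1 = 1: acc = (7, 10) + (1, 2) = (6, 6)
  bit 2 = 1: acc = (6, 6) + (3, 6) = (2, 5)

7P = (2, 5)


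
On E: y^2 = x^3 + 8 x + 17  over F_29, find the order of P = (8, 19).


Compute successive multiples of P until we hit O:
  1P = (8, 19)
  2P = (26, 16)
  3P = (20, 12)
  4P = (10, 16)
  5P = (6, 7)
  6P = (22, 13)
  7P = (27, 14)
  8P = (16, 6)
  ... (continuing to 21P)
  21P = O

ord(P) = 21


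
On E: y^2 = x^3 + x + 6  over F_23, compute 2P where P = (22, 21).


Doubling: s = (3 x1^2 + a) / (2 y1)
s = (3*22^2 + 1) / (2*21) mod 23 = 22
x3 = s^2 - 2 x1 mod 23 = 22^2 - 2*22 = 3
y3 = s (x1 - x3) - y1 mod 23 = 22 * (22 - 3) - 21 = 6

2P = (3, 6)


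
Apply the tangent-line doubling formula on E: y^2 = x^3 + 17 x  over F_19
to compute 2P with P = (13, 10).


Doubling: s = (3 x1^2 + a) / (2 y1)
s = (3*13^2 + 17) / (2*10) mod 19 = 11
x3 = s^2 - 2 x1 mod 19 = 11^2 - 2*13 = 0
y3 = s (x1 - x3) - y1 mod 19 = 11 * (13 - 0) - 10 = 0

2P = (0, 0)


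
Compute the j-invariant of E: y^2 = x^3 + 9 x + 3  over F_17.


Delta = -16(4 a^3 + 27 b^2) mod 17 = 14
-1728 * (4 a)^3 = -1728 * (4*9)^3 mod 17 = 14
j = 14 * 14^(-1) mod 17 = 1

j = 1 (mod 17)


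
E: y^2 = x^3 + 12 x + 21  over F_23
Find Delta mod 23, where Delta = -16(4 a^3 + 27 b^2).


4 a^3 + 27 b^2 = 4*12^3 + 27*21^2 = 6912 + 11907 = 18819
Delta = -16 * (18819) = -301104
Delta mod 23 = 12

Delta = 12 (mod 23)


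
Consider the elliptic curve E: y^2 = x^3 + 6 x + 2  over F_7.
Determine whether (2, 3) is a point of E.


Check whether y^2 = x^3 + 6 x + 2 (mod 7) for (x, y) = (2, 3).
LHS: y^2 = 3^2 mod 7 = 2
RHS: x^3 + 6 x + 2 = 2^3 + 6*2 + 2 mod 7 = 1
LHS != RHS

No, not on the curve


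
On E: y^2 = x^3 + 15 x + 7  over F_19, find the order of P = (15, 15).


Compute successive multiples of P until we hit O:
  1P = (15, 15)
  2P = (5, 6)
  3P = (0, 8)
  4P = (13, 10)
  5P = (2, 8)
  6P = (6, 3)
  7P = (4, 6)
  8P = (17, 11)
  ... (continuing to 27P)
  27P = O

ord(P) = 27


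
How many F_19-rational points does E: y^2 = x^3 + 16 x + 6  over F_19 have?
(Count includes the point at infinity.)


For each x in F_19, count y with y^2 = x^3 + 16 x + 6 mod 19:
  x = 0: RHS = 6, y in [5, 14]  -> 2 point(s)
  x = 1: RHS = 4, y in [2, 17]  -> 2 point(s)
  x = 3: RHS = 5, y in [9, 10]  -> 2 point(s)
  x = 4: RHS = 1, y in [1, 18]  -> 2 point(s)
  x = 7: RHS = 5, y in [9, 10]  -> 2 point(s)
  x = 8: RHS = 0, y in [0]  -> 1 point(s)
  x = 9: RHS = 5, y in [9, 10]  -> 2 point(s)
  x = 10: RHS = 7, y in [8, 11]  -> 2 point(s)
  x = 12: RHS = 7, y in [8, 11]  -> 2 point(s)
  x = 13: RHS = 17, y in [6, 13]  -> 2 point(s)
  x = 15: RHS = 11, y in [7, 12]  -> 2 point(s)
  x = 16: RHS = 7, y in [8, 11]  -> 2 point(s)
  x = 17: RHS = 4, y in [2, 17]  -> 2 point(s)
Affine points: 25. Add the point at infinity: total = 26.

#E(F_19) = 26


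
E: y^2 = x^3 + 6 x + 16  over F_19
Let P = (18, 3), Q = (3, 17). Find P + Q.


P != Q, so use the chord formula.
s = (y2 - y1) / (x2 - x1) = (14) / (4) mod 19 = 13
x3 = s^2 - x1 - x2 mod 19 = 13^2 - 18 - 3 = 15
y3 = s (x1 - x3) - y1 mod 19 = 13 * (18 - 15) - 3 = 17

P + Q = (15, 17)


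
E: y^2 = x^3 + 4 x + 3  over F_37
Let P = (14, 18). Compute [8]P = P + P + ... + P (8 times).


k = 8 = 1000_2 (binary, LSB first: 0001)
Double-and-add from P = (14, 18):
  bit 0 = 0: acc unchanged = O
  bit 1 = 0: acc unchanged = O
  bit 2 = 0: acc unchanged = O
  bit 3 = 1: acc = O + (33, 16) = (33, 16)

8P = (33, 16)


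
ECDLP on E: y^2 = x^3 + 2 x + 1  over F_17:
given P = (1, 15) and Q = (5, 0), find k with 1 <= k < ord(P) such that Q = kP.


Enumerate multiples of P until we hit Q = (5, 0):
  1P = (1, 15)
  2P = (7, 1)
  3P = (5, 0)
Match found at i = 3.

k = 3


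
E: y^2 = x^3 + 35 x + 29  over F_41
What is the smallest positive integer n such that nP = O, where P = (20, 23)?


Compute successive multiples of P until we hit O:
  1P = (20, 23)
  2P = (2, 36)
  3P = (28, 1)
  4P = (39, 19)
  5P = (21, 29)
  6P = (36, 4)
  7P = (17, 17)
  8P = (8, 1)
  ... (continuing to 43P)
  43P = O

ord(P) = 43


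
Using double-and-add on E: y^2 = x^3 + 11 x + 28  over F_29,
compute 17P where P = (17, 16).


k = 17 = 10001_2 (binary, LSB first: 10001)
Double-and-add from P = (17, 16):
  bit 0 = 1: acc = O + (17, 16) = (17, 16)
  bit 1 = 0: acc unchanged = (17, 16)
  bit 2 = 0: acc unchanged = (17, 16)
  bit 3 = 0: acc unchanged = (17, 16)
  bit 4 = 1: acc = (17, 16) + (2, 0) = (19, 7)

17P = (19, 7)


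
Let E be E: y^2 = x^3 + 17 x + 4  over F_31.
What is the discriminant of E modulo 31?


4 a^3 + 27 b^2 = 4*17^3 + 27*4^2 = 19652 + 432 = 20084
Delta = -16 * (20084) = -321344
Delta mod 31 = 2

Delta = 2 (mod 31)


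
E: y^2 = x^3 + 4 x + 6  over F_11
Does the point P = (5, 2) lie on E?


Check whether y^2 = x^3 + 4 x + 6 (mod 11) for (x, y) = (5, 2).
LHS: y^2 = 2^2 mod 11 = 4
RHS: x^3 + 4 x + 6 = 5^3 + 4*5 + 6 mod 11 = 8
LHS != RHS

No, not on the curve


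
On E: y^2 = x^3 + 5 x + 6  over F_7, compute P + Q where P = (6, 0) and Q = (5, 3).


P != Q, so use the chord formula.
s = (y2 - y1) / (x2 - x1) = (3) / (6) mod 7 = 4
x3 = s^2 - x1 - x2 mod 7 = 4^2 - 6 - 5 = 5
y3 = s (x1 - x3) - y1 mod 7 = 4 * (6 - 5) - 0 = 4

P + Q = (5, 4)


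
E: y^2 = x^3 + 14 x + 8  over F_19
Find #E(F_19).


For each x in F_19, count y with y^2 = x^3 + 14 x + 8 mod 19:
  x = 1: RHS = 4, y in [2, 17]  -> 2 point(s)
  x = 2: RHS = 6, y in [5, 14]  -> 2 point(s)
  x = 3: RHS = 1, y in [1, 18]  -> 2 point(s)
  x = 6: RHS = 4, y in [2, 17]  -> 2 point(s)
  x = 8: RHS = 5, y in [9, 10]  -> 2 point(s)
  x = 11: RHS = 11, y in [7, 12]  -> 2 point(s)
  x = 12: RHS = 4, y in [2, 17]  -> 2 point(s)
Affine points: 14. Add the point at infinity: total = 15.

#E(F_19) = 15


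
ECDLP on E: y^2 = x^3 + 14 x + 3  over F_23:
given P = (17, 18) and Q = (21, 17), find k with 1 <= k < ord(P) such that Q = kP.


Enumerate multiples of P until we hit Q = (21, 17):
  1P = (17, 18)
  2P = (21, 17)
Match found at i = 2.

k = 2


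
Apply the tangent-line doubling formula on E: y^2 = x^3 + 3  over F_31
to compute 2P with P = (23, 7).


Doubling: s = (3 x1^2 + a) / (2 y1)
s = (3*23^2 + 0) / (2*7) mod 31 = 27
x3 = s^2 - 2 x1 mod 31 = 27^2 - 2*23 = 1
y3 = s (x1 - x3) - y1 mod 31 = 27 * (23 - 1) - 7 = 29

2P = (1, 29)


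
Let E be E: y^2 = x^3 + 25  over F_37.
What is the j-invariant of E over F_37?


Delta = -16(4 a^3 + 27 b^2) mod 37 = 26
-1728 * (4 a)^3 = -1728 * (4*0)^3 mod 37 = 0
j = 0 * 26^(-1) mod 37 = 0

j = 0 (mod 37)


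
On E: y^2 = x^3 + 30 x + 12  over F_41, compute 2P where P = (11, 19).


Doubling: s = (3 x1^2 + a) / (2 y1)
s = (3*11^2 + 30) / (2*19) mod 41 = 33
x3 = s^2 - 2 x1 mod 41 = 33^2 - 2*11 = 1
y3 = s (x1 - x3) - y1 mod 41 = 33 * (11 - 1) - 19 = 24

2P = (1, 24)


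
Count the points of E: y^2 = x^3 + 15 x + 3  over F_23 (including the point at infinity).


For each x in F_23, count y with y^2 = x^3 + 15 x + 3 mod 23:
  x = 0: RHS = 3, y in [7, 16]  -> 2 point(s)
  x = 2: RHS = 18, y in [8, 15]  -> 2 point(s)
  x = 3: RHS = 6, y in [11, 12]  -> 2 point(s)
  x = 4: RHS = 12, y in [9, 14]  -> 2 point(s)
  x = 9: RHS = 16, y in [4, 19]  -> 2 point(s)
  x = 10: RHS = 3, y in [7, 16]  -> 2 point(s)
  x = 11: RHS = 4, y in [2, 21]  -> 2 point(s)
  x = 12: RHS = 2, y in [5, 18]  -> 2 point(s)
  x = 13: RHS = 3, y in [7, 16]  -> 2 point(s)
  x = 14: RHS = 13, y in [6, 17]  -> 2 point(s)
  x = 20: RHS = 0, y in [0]  -> 1 point(s)
Affine points: 21. Add the point at infinity: total = 22.

#E(F_23) = 22


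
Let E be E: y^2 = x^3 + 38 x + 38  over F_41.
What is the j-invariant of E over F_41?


Delta = -16(4 a^3 + 27 b^2) mod 41 = 13
-1728 * (4 a)^3 = -1728 * (4*38)^3 mod 41 = 36
j = 36 * 13^(-1) mod 41 = 28

j = 28 (mod 41)


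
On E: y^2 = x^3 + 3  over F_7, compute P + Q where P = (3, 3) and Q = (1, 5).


P != Q, so use the chord formula.
s = (y2 - y1) / (x2 - x1) = (2) / (5) mod 7 = 6
x3 = s^2 - x1 - x2 mod 7 = 6^2 - 3 - 1 = 4
y3 = s (x1 - x3) - y1 mod 7 = 6 * (3 - 4) - 3 = 5

P + Q = (4, 5)


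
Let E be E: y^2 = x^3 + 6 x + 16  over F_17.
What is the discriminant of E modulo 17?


4 a^3 + 27 b^2 = 4*6^3 + 27*16^2 = 864 + 6912 = 7776
Delta = -16 * (7776) = -124416
Delta mod 17 = 7

Delta = 7 (mod 17)


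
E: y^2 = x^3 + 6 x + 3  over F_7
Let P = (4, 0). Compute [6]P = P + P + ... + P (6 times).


k = 6 = 110_2 (binary, LSB first: 011)
Double-and-add from P = (4, 0):
  bit 0 = 0: acc unchanged = O
  bit 1 = 1: acc = O + O = O
  bit 2 = 1: acc = O + O = O

6P = O


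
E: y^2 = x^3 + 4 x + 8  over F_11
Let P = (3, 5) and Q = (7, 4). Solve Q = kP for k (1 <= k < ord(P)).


Enumerate multiples of P until we hit Q = (7, 4):
  1P = (3, 5)
  2P = (9, 5)
  3P = (10, 6)
  4P = (7, 7)
  5P = (4, 0)
  6P = (7, 4)
Match found at i = 6.

k = 6


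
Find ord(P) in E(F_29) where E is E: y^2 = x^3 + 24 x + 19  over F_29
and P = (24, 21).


Compute successive multiples of P until we hit O:
  1P = (24, 21)
  2P = (16, 2)
  3P = (25, 2)
  4P = (22, 28)
  5P = (17, 27)
  6P = (13, 11)
  7P = (12, 11)
  8P = (9, 6)
  ... (continuing to 29P)
  29P = O

ord(P) = 29


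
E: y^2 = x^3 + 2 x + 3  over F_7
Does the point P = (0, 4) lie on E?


Check whether y^2 = x^3 + 2 x + 3 (mod 7) for (x, y) = (0, 4).
LHS: y^2 = 4^2 mod 7 = 2
RHS: x^3 + 2 x + 3 = 0^3 + 2*0 + 3 mod 7 = 3
LHS != RHS

No, not on the curve


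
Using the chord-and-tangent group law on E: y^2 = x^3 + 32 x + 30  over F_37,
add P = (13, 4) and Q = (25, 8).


P != Q, so use the chord formula.
s = (y2 - y1) / (x2 - x1) = (4) / (12) mod 37 = 25
x3 = s^2 - x1 - x2 mod 37 = 25^2 - 13 - 25 = 32
y3 = s (x1 - x3) - y1 mod 37 = 25 * (13 - 32) - 4 = 2

P + Q = (32, 2)


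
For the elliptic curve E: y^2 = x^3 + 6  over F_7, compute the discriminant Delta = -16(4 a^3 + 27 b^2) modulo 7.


4 a^3 + 27 b^2 = 4*0^3 + 27*6^2 = 0 + 972 = 972
Delta = -16 * (972) = -15552
Delta mod 7 = 2

Delta = 2 (mod 7)


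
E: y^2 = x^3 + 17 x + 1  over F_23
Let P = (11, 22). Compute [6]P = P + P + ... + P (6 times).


k = 6 = 110_2 (binary, LSB first: 011)
Double-and-add from P = (11, 22):
  bit 0 = 0: acc unchanged = O
  bit 1 = 1: acc = O + (14, 19) = (14, 19)
  bit 2 = 1: acc = (14, 19) + (22, 11) = (11, 1)

6P = (11, 1)


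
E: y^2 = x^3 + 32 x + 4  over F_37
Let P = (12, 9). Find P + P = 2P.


Doubling: s = (3 x1^2 + a) / (2 y1)
s = (3*12^2 + 32) / (2*9) mod 37 = 34
x3 = s^2 - 2 x1 mod 37 = 34^2 - 2*12 = 22
y3 = s (x1 - x3) - y1 mod 37 = 34 * (12 - 22) - 9 = 21

2P = (22, 21)


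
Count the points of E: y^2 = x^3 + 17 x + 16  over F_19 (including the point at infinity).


For each x in F_19, count y with y^2 = x^3 + 17 x + 16 mod 19:
  x = 0: RHS = 16, y in [4, 15]  -> 2 point(s)
  x = 2: RHS = 1, y in [1, 18]  -> 2 point(s)
  x = 5: RHS = 17, y in [6, 13]  -> 2 point(s)
  x = 6: RHS = 11, y in [7, 12]  -> 2 point(s)
  x = 9: RHS = 5, y in [9, 10]  -> 2 point(s)
  x = 15: RHS = 17, y in [6, 13]  -> 2 point(s)
  x = 18: RHS = 17, y in [6, 13]  -> 2 point(s)
Affine points: 14. Add the point at infinity: total = 15.

#E(F_19) = 15


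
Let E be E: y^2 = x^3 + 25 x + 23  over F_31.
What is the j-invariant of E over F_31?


Delta = -16(4 a^3 + 27 b^2) mod 31 = 2
-1728 * (4 a)^3 = -1728 * (4*25)^3 mod 31 = 16
j = 16 * 2^(-1) mod 31 = 8

j = 8 (mod 31)


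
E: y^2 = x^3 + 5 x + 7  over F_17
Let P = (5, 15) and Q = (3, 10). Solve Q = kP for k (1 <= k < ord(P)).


Enumerate multiples of P until we hit Q = (3, 10):
  1P = (5, 15)
  2P = (16, 1)
  3P = (9, 4)
  4P = (1, 8)
  5P = (13, 5)
  6P = (8, 10)
  7P = (3, 10)
Match found at i = 7.

k = 7


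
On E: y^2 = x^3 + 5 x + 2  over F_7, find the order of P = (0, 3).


Compute successive multiples of P until we hit O:
  1P = (0, 3)
  2P = (4, 3)
  3P = (3, 4)
  4P = (1, 6)
  5P = (1, 1)
  6P = (3, 3)
  7P = (4, 4)
  8P = (0, 4)
  ... (continuing to 9P)
  9P = O

ord(P) = 9


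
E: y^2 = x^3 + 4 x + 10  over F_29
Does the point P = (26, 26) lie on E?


Check whether y^2 = x^3 + 4 x + 10 (mod 29) for (x, y) = (26, 26).
LHS: y^2 = 26^2 mod 29 = 9
RHS: x^3 + 4 x + 10 = 26^3 + 4*26 + 10 mod 29 = 0
LHS != RHS

No, not on the curve


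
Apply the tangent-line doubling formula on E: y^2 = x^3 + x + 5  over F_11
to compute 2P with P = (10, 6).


Doubling: s = (3 x1^2 + a) / (2 y1)
s = (3*10^2 + 1) / (2*6) mod 11 = 4
x3 = s^2 - 2 x1 mod 11 = 4^2 - 2*10 = 7
y3 = s (x1 - x3) - y1 mod 11 = 4 * (10 - 7) - 6 = 6

2P = (7, 6)


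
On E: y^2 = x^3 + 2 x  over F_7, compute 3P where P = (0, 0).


k = 3 = 11_2 (binary, LSB first: 11)
Double-and-add from P = (0, 0):
  bit 0 = 1: acc = O + (0, 0) = (0, 0)
  bit 1 = 1: acc = (0, 0) + O = (0, 0)

3P = (0, 0)


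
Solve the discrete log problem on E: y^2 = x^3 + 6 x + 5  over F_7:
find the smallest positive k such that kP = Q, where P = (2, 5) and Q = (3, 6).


Enumerate multiples of P until we hit Q = (3, 6):
  1P = (2, 5)
  2P = (4, 4)
  3P = (3, 6)
Match found at i = 3.

k = 3


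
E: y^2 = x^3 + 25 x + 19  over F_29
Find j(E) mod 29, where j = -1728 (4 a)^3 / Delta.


Delta = -16(4 a^3 + 27 b^2) mod 29 = 17
-1728 * (4 a)^3 = -1728 * (4*25)^3 mod 29 = 3
j = 3 * 17^(-1) mod 29 = 7

j = 7 (mod 29)


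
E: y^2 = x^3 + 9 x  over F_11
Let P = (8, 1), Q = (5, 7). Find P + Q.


P != Q, so use the chord formula.
s = (y2 - y1) / (x2 - x1) = (6) / (8) mod 11 = 9
x3 = s^2 - x1 - x2 mod 11 = 9^2 - 8 - 5 = 2
y3 = s (x1 - x3) - y1 mod 11 = 9 * (8 - 2) - 1 = 9

P + Q = (2, 9)


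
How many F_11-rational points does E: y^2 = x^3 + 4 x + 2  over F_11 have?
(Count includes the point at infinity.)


For each x in F_11, count y with y^2 = x^3 + 4 x + 2 mod 11:
  x = 4: RHS = 5, y in [4, 7]  -> 2 point(s)
  x = 5: RHS = 4, y in [2, 9]  -> 2 point(s)
  x = 6: RHS = 0, y in [0]  -> 1 point(s)
Affine points: 5. Add the point at infinity: total = 6.

#E(F_11) = 6


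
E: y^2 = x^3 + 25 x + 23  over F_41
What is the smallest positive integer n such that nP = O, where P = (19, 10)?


Compute successive multiples of P until we hit O:
  1P = (19, 10)
  2P = (7, 7)
  3P = (33, 7)
  4P = (29, 39)
  5P = (1, 34)
  6P = (0, 33)
  7P = (2, 32)
  8P = (16, 3)
  ... (continuing to 17P)
  17P = O

ord(P) = 17


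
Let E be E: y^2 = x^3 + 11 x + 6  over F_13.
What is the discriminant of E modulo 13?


4 a^3 + 27 b^2 = 4*11^3 + 27*6^2 = 5324 + 972 = 6296
Delta = -16 * (6296) = -100736
Delta mod 13 = 1

Delta = 1 (mod 13)


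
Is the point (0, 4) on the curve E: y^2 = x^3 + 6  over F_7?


Check whether y^2 = x^3 + 0 x + 6 (mod 7) for (x, y) = (0, 4).
LHS: y^2 = 4^2 mod 7 = 2
RHS: x^3 + 0 x + 6 = 0^3 + 0*0 + 6 mod 7 = 6
LHS != RHS

No, not on the curve


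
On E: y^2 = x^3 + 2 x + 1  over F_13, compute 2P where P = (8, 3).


Doubling: s = (3 x1^2 + a) / (2 y1)
s = (3*8^2 + 2) / (2*3) mod 13 = 2
x3 = s^2 - 2 x1 mod 13 = 2^2 - 2*8 = 1
y3 = s (x1 - x3) - y1 mod 13 = 2 * (8 - 1) - 3 = 11

2P = (1, 11)


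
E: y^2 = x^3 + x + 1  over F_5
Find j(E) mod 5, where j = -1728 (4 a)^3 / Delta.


Delta = -16(4 a^3 + 27 b^2) mod 5 = 4
-1728 * (4 a)^3 = -1728 * (4*1)^3 mod 5 = 3
j = 3 * 4^(-1) mod 5 = 2

j = 2 (mod 5)


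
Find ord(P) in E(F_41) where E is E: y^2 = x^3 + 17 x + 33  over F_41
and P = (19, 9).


Compute successive multiples of P until we hit O:
  1P = (19, 9)
  2P = (1, 25)
  3P = (39, 27)
  4P = (8, 5)
  5P = (6, 33)
  6P = (0, 19)
  7P = (30, 27)
  8P = (35, 17)
  ... (continuing to 32P)
  32P = O

ord(P) = 32


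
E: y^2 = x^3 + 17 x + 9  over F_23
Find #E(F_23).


For each x in F_23, count y with y^2 = x^3 + 17 x + 9 mod 23:
  x = 0: RHS = 9, y in [3, 20]  -> 2 point(s)
  x = 1: RHS = 4, y in [2, 21]  -> 2 point(s)
  x = 3: RHS = 18, y in [8, 15]  -> 2 point(s)
  x = 4: RHS = 3, y in [7, 16]  -> 2 point(s)
  x = 5: RHS = 12, y in [9, 14]  -> 2 point(s)
  x = 8: RHS = 13, y in [6, 17]  -> 2 point(s)
  x = 10: RHS = 6, y in [11, 12]  -> 2 point(s)
  x = 11: RHS = 9, y in [3, 20]  -> 2 point(s)
  x = 12: RHS = 9, y in [3, 20]  -> 2 point(s)
  x = 13: RHS = 12, y in [9, 14]  -> 2 point(s)
  x = 14: RHS = 1, y in [1, 22]  -> 2 point(s)
  x = 17: RHS = 13, y in [6, 17]  -> 2 point(s)
  x = 18: RHS = 6, y in [11, 12]  -> 2 point(s)
  x = 20: RHS = 0, y in [0]  -> 1 point(s)
  x = 21: RHS = 13, y in [6, 17]  -> 2 point(s)
Affine points: 29. Add the point at infinity: total = 30.

#E(F_23) = 30


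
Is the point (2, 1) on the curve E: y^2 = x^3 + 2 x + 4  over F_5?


Check whether y^2 = x^3 + 2 x + 4 (mod 5) for (x, y) = (2, 1).
LHS: y^2 = 1^2 mod 5 = 1
RHS: x^3 + 2 x + 4 = 2^3 + 2*2 + 4 mod 5 = 1
LHS = RHS

Yes, on the curve


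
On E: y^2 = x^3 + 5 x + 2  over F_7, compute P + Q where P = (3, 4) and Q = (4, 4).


P != Q, so use the chord formula.
s = (y2 - y1) / (x2 - x1) = (0) / (1) mod 7 = 0
x3 = s^2 - x1 - x2 mod 7 = 0^2 - 3 - 4 = 0
y3 = s (x1 - x3) - y1 mod 7 = 0 * (3 - 0) - 4 = 3

P + Q = (0, 3)


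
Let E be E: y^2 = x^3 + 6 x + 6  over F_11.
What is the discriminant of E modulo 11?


4 a^3 + 27 b^2 = 4*6^3 + 27*6^2 = 864 + 972 = 1836
Delta = -16 * (1836) = -29376
Delta mod 11 = 5

Delta = 5 (mod 11)


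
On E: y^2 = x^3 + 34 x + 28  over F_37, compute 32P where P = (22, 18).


k = 32 = 100000_2 (binary, LSB first: 000001)
Double-and-add from P = (22, 18):
  bit 0 = 0: acc unchanged = O
  bit 1 = 0: acc unchanged = O
  bit 2 = 0: acc unchanged = O
  bit 3 = 0: acc unchanged = O
  bit 4 = 0: acc unchanged = O
  bit 5 = 1: acc = O + (15, 19) = (15, 19)

32P = (15, 19)


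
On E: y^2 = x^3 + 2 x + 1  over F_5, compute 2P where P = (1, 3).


Doubling: s = (3 x1^2 + a) / (2 y1)
s = (3*1^2 + 2) / (2*3) mod 5 = 0
x3 = s^2 - 2 x1 mod 5 = 0^2 - 2*1 = 3
y3 = s (x1 - x3) - y1 mod 5 = 0 * (1 - 3) - 3 = 2

2P = (3, 2)


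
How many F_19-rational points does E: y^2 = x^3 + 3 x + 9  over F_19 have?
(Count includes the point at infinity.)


For each x in F_19, count y with y^2 = x^3 + 3 x + 9 mod 19:
  x = 0: RHS = 9, y in [3, 16]  -> 2 point(s)
  x = 2: RHS = 4, y in [2, 17]  -> 2 point(s)
  x = 3: RHS = 7, y in [8, 11]  -> 2 point(s)
  x = 4: RHS = 9, y in [3, 16]  -> 2 point(s)
  x = 5: RHS = 16, y in [4, 15]  -> 2 point(s)
  x = 9: RHS = 5, y in [9, 10]  -> 2 point(s)
  x = 11: RHS = 5, y in [9, 10]  -> 2 point(s)
  x = 12: RHS = 6, y in [5, 14]  -> 2 point(s)
  x = 15: RHS = 9, y in [3, 16]  -> 2 point(s)
  x = 16: RHS = 11, y in [7, 12]  -> 2 point(s)
  x = 18: RHS = 5, y in [9, 10]  -> 2 point(s)
Affine points: 22. Add the point at infinity: total = 23.

#E(F_19) = 23


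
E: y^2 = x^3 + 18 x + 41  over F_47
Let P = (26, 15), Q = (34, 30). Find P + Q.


P != Q, so use the chord formula.
s = (y2 - y1) / (x2 - x1) = (15) / (8) mod 47 = 43
x3 = s^2 - x1 - x2 mod 47 = 43^2 - 26 - 34 = 3
y3 = s (x1 - x3) - y1 mod 47 = 43 * (26 - 3) - 15 = 34

P + Q = (3, 34)


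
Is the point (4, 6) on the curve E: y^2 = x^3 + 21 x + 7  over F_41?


Check whether y^2 = x^3 + 21 x + 7 (mod 41) for (x, y) = (4, 6).
LHS: y^2 = 6^2 mod 41 = 36
RHS: x^3 + 21 x + 7 = 4^3 + 21*4 + 7 mod 41 = 32
LHS != RHS

No, not on the curve


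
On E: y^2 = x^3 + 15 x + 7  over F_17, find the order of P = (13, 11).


Compute successive multiples of P until we hit O:
  1P = (13, 11)
  2P = (9, 2)
  3P = (16, 12)
  4P = (7, 8)
  5P = (10, 16)
  6P = (10, 1)
  7P = (7, 9)
  8P = (16, 5)
  ... (continuing to 11P)
  11P = O

ord(P) = 11


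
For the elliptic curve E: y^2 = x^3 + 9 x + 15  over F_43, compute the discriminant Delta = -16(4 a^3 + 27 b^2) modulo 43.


4 a^3 + 27 b^2 = 4*9^3 + 27*15^2 = 2916 + 6075 = 8991
Delta = -16 * (8991) = -143856
Delta mod 43 = 22

Delta = 22 (mod 43)


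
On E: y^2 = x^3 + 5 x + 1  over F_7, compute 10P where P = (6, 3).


k = 10 = 1010_2 (binary, LSB first: 0101)
Double-and-add from P = (6, 3):
  bit 0 = 0: acc unchanged = O
  bit 1 = 1: acc = O + (3, 1) = (3, 1)
  bit 2 = 0: acc unchanged = (3, 1)
  bit 3 = 1: acc = (3, 1) + (5, 5) = (3, 6)

10P = (3, 6)


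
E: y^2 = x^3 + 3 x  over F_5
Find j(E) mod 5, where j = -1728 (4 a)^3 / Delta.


Delta = -16(4 a^3 + 27 b^2) mod 5 = 2
-1728 * (4 a)^3 = -1728 * (4*3)^3 mod 5 = 1
j = 1 * 2^(-1) mod 5 = 3

j = 3 (mod 5)


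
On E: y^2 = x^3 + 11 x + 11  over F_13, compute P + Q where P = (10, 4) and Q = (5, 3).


P != Q, so use the chord formula.
s = (y2 - y1) / (x2 - x1) = (12) / (8) mod 13 = 8
x3 = s^2 - x1 - x2 mod 13 = 8^2 - 10 - 5 = 10
y3 = s (x1 - x3) - y1 mod 13 = 8 * (10 - 10) - 4 = 9

P + Q = (10, 9)


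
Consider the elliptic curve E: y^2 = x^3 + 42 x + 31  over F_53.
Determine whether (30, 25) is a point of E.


Check whether y^2 = x^3 + 42 x + 31 (mod 53) for (x, y) = (30, 25).
LHS: y^2 = 25^2 mod 53 = 42
RHS: x^3 + 42 x + 31 = 30^3 + 42*30 + 31 mod 53 = 42
LHS = RHS

Yes, on the curve


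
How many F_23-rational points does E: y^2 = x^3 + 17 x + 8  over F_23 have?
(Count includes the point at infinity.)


For each x in F_23, count y with y^2 = x^3 + 17 x + 8 mod 23:
  x = 0: RHS = 8, y in [10, 13]  -> 2 point(s)
  x = 1: RHS = 3, y in [7, 16]  -> 2 point(s)
  x = 2: RHS = 4, y in [2, 21]  -> 2 point(s)
  x = 4: RHS = 2, y in [5, 18]  -> 2 point(s)
  x = 6: RHS = 4, y in [2, 21]  -> 2 point(s)
  x = 8: RHS = 12, y in [9, 14]  -> 2 point(s)
  x = 9: RHS = 16, y in [4, 19]  -> 2 point(s)
  x = 11: RHS = 8, y in [10, 13]  -> 2 point(s)
  x = 12: RHS = 8, y in [10, 13]  -> 2 point(s)
  x = 14: RHS = 0, y in [0]  -> 1 point(s)
  x = 15: RHS = 4, y in [2, 21]  -> 2 point(s)
  x = 16: RHS = 6, y in [11, 12]  -> 2 point(s)
  x = 17: RHS = 12, y in [9, 14]  -> 2 point(s)
  x = 21: RHS = 12, y in [9, 14]  -> 2 point(s)
  x = 22: RHS = 13, y in [6, 17]  -> 2 point(s)
Affine points: 29. Add the point at infinity: total = 30.

#E(F_23) = 30


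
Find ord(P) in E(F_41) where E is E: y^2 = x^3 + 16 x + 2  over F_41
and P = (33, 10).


Compute successive multiples of P until we hit O:
  1P = (33, 10)
  2P = (11, 22)
  3P = (20, 9)
  4P = (21, 13)
  5P = (5, 24)
  6P = (34, 11)
  7P = (16, 7)
  8P = (17, 29)
  ... (continuing to 51P)
  51P = O

ord(P) = 51


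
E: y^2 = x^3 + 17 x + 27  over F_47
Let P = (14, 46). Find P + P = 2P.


Doubling: s = (3 x1^2 + a) / (2 y1)
s = (3*14^2 + 17) / (2*46) mod 47 = 3
x3 = s^2 - 2 x1 mod 47 = 3^2 - 2*14 = 28
y3 = s (x1 - x3) - y1 mod 47 = 3 * (14 - 28) - 46 = 6

2P = (28, 6)
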